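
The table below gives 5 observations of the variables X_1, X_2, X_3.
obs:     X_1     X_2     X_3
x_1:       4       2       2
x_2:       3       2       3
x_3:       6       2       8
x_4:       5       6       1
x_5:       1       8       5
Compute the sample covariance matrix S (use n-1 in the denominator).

Step 1 — column means:
  mean(X_1) = (4 + 3 + 6 + 5 + 1) / 5 = 19/5 = 3.8
  mean(X_2) = (2 + 2 + 2 + 6 + 8) / 5 = 20/5 = 4
  mean(X_3) = (2 + 3 + 8 + 1 + 5) / 5 = 19/5 = 3.8

Step 2 — sample covariance S[i,j] = (1/(n-1)) · Σ_k (x_{k,i} - mean_i) · (x_{k,j} - mean_j), with n-1 = 4.
  S[X_1,X_1] = ((0.2)·(0.2) + (-0.8)·(-0.8) + (2.2)·(2.2) + (1.2)·(1.2) + (-2.8)·(-2.8)) / 4 = 14.8/4 = 3.7
  S[X_1,X_2] = ((0.2)·(-2) + (-0.8)·(-2) + (2.2)·(-2) + (1.2)·(2) + (-2.8)·(4)) / 4 = -12/4 = -3
  S[X_1,X_3] = ((0.2)·(-1.8) + (-0.8)·(-0.8) + (2.2)·(4.2) + (1.2)·(-2.8) + (-2.8)·(1.2)) / 4 = 2.8/4 = 0.7
  S[X_2,X_2] = ((-2)·(-2) + (-2)·(-2) + (-2)·(-2) + (2)·(2) + (4)·(4)) / 4 = 32/4 = 8
  S[X_2,X_3] = ((-2)·(-1.8) + (-2)·(-0.8) + (-2)·(4.2) + (2)·(-2.8) + (4)·(1.2)) / 4 = -4/4 = -1
  S[X_3,X_3] = ((-1.8)·(-1.8) + (-0.8)·(-0.8) + (4.2)·(4.2) + (-2.8)·(-2.8) + (1.2)·(1.2)) / 4 = 30.8/4 = 7.7

S is symmetric (S[j,i] = S[i,j]). Assembling:

S = [[3.7, -3, 0.7],
 [-3, 8, -1],
 [0.7, -1, 7.7]]


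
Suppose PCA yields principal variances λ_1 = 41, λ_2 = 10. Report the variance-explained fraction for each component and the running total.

Step 1 — total variance = trace(Sigma) = Σ λ_i = 41 + 10 = 51.

Step 2 — fraction explained by component i = λ_i / Σ λ:
  PC1: 41/51 = 0.8039
  PC2: 10/51 = 0.1961

Step 3 — cumulative fraction after k components = (λ_1 + ... + λ_k) / Σ λ:
  k = 1: 41/51 = 0.8039
  k = 2: (41 + 10)/51 = 51/51 = 1

Summary (fraction, with percent):

explained: PC1 0.8039 (80.39%), PC2 0.1961 (19.61%);  cumulative: 0.8039, 1


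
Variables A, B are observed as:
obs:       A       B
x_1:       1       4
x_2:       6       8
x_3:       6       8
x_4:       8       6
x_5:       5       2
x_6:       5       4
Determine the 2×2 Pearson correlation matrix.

Step 1 — column means:
  mean(A) = (1 + 6 + 6 + 8 + 5 + 5) / 6 = 31/6 = 5.1667
  mean(B) = (4 + 8 + 8 + 6 + 2 + 4) / 6 = 32/6 = 5.3333

Step 2 — sample variances and covariances s[i,j] = (1/(n-1)) · Σ_k (x_{k,i} - mean_i) · (x_{k,j} - mean_j), with n-1 = 5:
  s[A,A] = ((-4.1667)·(-4.1667) + (0.8333)·(0.8333) + (0.8333)·(0.8333) + (2.8333)·(2.8333) + (-0.1667)·(-0.1667) + (-0.1667)·(-0.1667)) / 5 = 26.8333/5 = 5.3667
  s[A,B] = ((-4.1667)·(-1.3333) + (0.8333)·(2.6667) + (0.8333)·(2.6667) + (2.8333)·(0.6667) + (-0.1667)·(-3.3333) + (-0.1667)·(-1.3333)) / 5 = 12.6667/5 = 2.5333
  s[B,B] = ((-1.3333)·(-1.3333) + (2.6667)·(2.6667) + (2.6667)·(2.6667) + (0.6667)·(0.6667) + (-3.3333)·(-3.3333) + (-1.3333)·(-1.3333)) / 5 = 29.3333/5 = 5.8667
  Sample standard deviations s_i = √(s[i,i]):
  s(A) = √(5.3667) = 2.3166
  s(B) = √(5.8667) = 2.4221

Step 3 — r_{ij} = s_{ij} / (s_i · s_j):
  r[A,A] = 1 (diagonal).
  r[A,B] = 2.5333 / (2.3166 · 2.4221) = 2.5333 / 5.6111 = 0.4515
  r[B,B] = 1 (diagonal).

R is symmetric with unit diagonal. Assembling:

R = [[1, 0.4515],
 [0.4515, 1]]


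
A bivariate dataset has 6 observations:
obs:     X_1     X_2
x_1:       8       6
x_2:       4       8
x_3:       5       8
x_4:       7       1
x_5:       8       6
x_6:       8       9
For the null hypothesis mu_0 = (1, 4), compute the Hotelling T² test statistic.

Step 1 — sample mean vector:
  mean(X_1) = (8 + 4 + 5 + 7 + 8 + 8) / 6 = 40/6 = 6.6667
  mean(X_2) = (6 + 8 + 8 + 1 + 6 + 9) / 6 = 38/6 = 6.3333
  x̄ = (6.6667, 6.3333),  deviation x̄ - mu_0 = (6.6667, 6.3333) - (1, 4) = (5.6667, 2.3333).

Step 2 — sample covariance matrix, S[i,j] = (1/(n-1)) · Σ_k (x_{k,i} - mean_i) · (x_{k,j} - mean_j), divisor n-1 = 5:
  S[X_1,X_1] = ((1.3333)·(1.3333) + (-2.6667)·(-2.6667) + (-1.6667)·(-1.6667) + (0.3333)·(0.3333) + (1.3333)·(1.3333) + (1.3333)·(1.3333)) / 5 = 15.3333/5 = 3.0667
  S[X_1,X_2] = ((1.3333)·(-0.3333) + (-2.6667)·(1.6667) + (-1.6667)·(1.6667) + (0.3333)·(-5.3333) + (1.3333)·(-0.3333) + (1.3333)·(2.6667)) / 5 = -6.3333/5 = -1.2667
  S[X_2,X_2] = ((-0.3333)·(-0.3333) + (1.6667)·(1.6667) + (1.6667)·(1.6667) + (-5.3333)·(-5.3333) + (-0.3333)·(-0.3333) + (2.6667)·(2.6667)) / 5 = 41.3333/5 = 8.2667
  S = [[3.0667, -1.2667],
 [-1.2667, 8.2667]].

Step 3 — invert S. det(S) = 3.0667·8.2667 - (-1.2667)² = 23.7467.
  S^{-1} = (1/det) · [[d, -b], [-b, a]] = [[0.3481, 0.0533],
 [0.0533, 0.1291]].

Step 4 — quadratic form (x̄ - mu_0)^T · S^{-1} · (x̄ - mu_0):
  S^{-1} · (x̄ - mu_0) = (2.0971, 0.6036),
  (x̄ - mu_0)^T · [...] = (5.6667)·(2.0971) + (2.3333)·(0.6036) = 13.2922.

Step 5 — scale by n: T² = 6 · 13.2922 = 79.7529.

T² ≈ 79.7529


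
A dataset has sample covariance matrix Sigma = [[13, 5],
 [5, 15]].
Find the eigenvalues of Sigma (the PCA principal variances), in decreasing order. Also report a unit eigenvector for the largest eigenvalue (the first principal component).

Step 1 — characteristic polynomial of 2×2 Sigma:
  det(Sigma - λI) = λ² - trace · λ + det = 0.
  trace = 13 + 15 = 28, det = 13·15 - (5)² = 170.
Step 2 — discriminant:
  Δ = trace² - 4·det = 784 - 680 = 104.
Step 3 — eigenvalues:
  λ = (trace ± √Δ)/2 = (28 ± 10.198)/2,
  λ_1 = 19.099,  λ_2 = 8.901.

Step 4 — unit eigenvector for λ_1: solve (Sigma - λ_1 I)v = 0. First row:
  (13 - 19.099)·v_x + (5)·v_y = 0, i.e. (-6.099)·v_x + (5)·v_y = 0,
  so v ∝ (b, λ_1 - a) = (5, 6.099) = u.
  ||u|| = √((5)² + (6.099)²) = √(62.198) ≈ 7.8866,
  v_1 = u/||u|| ≈ (0.634, 0.7733) (||v_1|| = 1).

λ_1 = 19.099,  λ_2 = 8.901;  v_1 ≈ (0.634, 0.7733)


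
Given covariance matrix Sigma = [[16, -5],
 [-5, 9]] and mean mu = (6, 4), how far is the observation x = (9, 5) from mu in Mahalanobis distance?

Step 1 — centre the observation: (x - mu) = (3, 1).

Step 2 — invert Sigma. det(Sigma) = 16·9 - (-5)² = 119.
  Sigma^{-1} = (1/det) · [[d, -b], [-b, a]] = [[0.0756, 0.042],
 [0.042, 0.1345]].

Step 3 — form the quadratic (x - mu)^T · Sigma^{-1} · (x - mu):
  Sigma^{-1} · (x - mu) = (0.2689, 0.2605).
  (x - mu)^T · [Sigma^{-1} · (x - mu)] = (3)·(0.2689) + (1)·(0.2605) = 1.0672.

Step 4 — take square root: d = √(1.0672) ≈ 1.0331.

d(x, mu) = √(1.0672) ≈ 1.0331


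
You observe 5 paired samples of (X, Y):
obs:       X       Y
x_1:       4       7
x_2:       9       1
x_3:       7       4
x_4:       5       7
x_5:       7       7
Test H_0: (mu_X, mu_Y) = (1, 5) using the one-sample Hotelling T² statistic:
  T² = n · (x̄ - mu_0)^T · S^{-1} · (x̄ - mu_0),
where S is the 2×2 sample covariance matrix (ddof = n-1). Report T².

Step 1 — sample mean vector:
  mean(X) = (4 + 9 + 7 + 5 + 7) / 5 = 32/5 = 6.4
  mean(Y) = (7 + 1 + 4 + 7 + 7) / 5 = 26/5 = 5.2
  x̄ = (6.4, 5.2),  deviation x̄ - mu_0 = (6.4, 5.2) - (1, 5) = (5.4, 0.2).

Step 2 — sample covariance matrix, S[i,j] = (1/(n-1)) · Σ_k (x_{k,i} - mean_i) · (x_{k,j} - mean_j), divisor n-1 = 4:
  S[X,X] = ((-2.4)·(-2.4) + (2.6)·(2.6) + (0.6)·(0.6) + (-1.4)·(-1.4) + (0.6)·(0.6)) / 4 = 15.2/4 = 3.8
  S[X,Y] = ((-2.4)·(1.8) + (2.6)·(-4.2) + (0.6)·(-1.2) + (-1.4)·(1.8) + (0.6)·(1.8)) / 4 = -17.4/4 = -4.35
  S[Y,Y] = ((1.8)·(1.8) + (-4.2)·(-4.2) + (-1.2)·(-1.2) + (1.8)·(1.8) + (1.8)·(1.8)) / 4 = 28.8/4 = 7.2
  S = [[3.8, -4.35],
 [-4.35, 7.2]].

Step 3 — invert S. det(S) = 3.8·7.2 - (-4.35)² = 8.4375.
  S^{-1} = (1/det) · [[d, -b], [-b, a]] = [[0.8533, 0.5156],
 [0.5156, 0.4504]].

Step 4 — quadratic form (x̄ - mu_0)^T · S^{-1} · (x̄ - mu_0):
  S^{-1} · (x̄ - mu_0) = (4.7111, 2.8741),
  (x̄ - mu_0)^T · [...] = (5.4)·(4.7111) + (0.2)·(2.8741) = 26.0148.

Step 5 — scale by n: T² = 5 · 26.0148 = 130.0741.

T² ≈ 130.0741


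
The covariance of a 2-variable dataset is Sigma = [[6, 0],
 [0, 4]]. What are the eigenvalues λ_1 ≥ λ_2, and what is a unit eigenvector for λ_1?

Step 1 — characteristic polynomial of 2×2 Sigma:
  det(Sigma - λI) = λ² - trace · λ + det = 0.
  trace = 6 + 4 = 10, det = 6·4 - (0)² = 24.
Step 2 — discriminant:
  Δ = trace² - 4·det = 100 - 96 = 4.
Step 3 — eigenvalues:
  λ = (trace ± √Δ)/2 = (10 ± 2)/2,
  λ_1 = 6,  λ_2 = 4.

Step 4 — unit eigenvector for λ_1: Sigma is diagonal, so its eigenvectors are the coordinate axes. λ_1 = 6 is the diagonal entry on the first coordinate axis, hence
  v_1 = (1, 0) (||v_1|| = 1).

λ_1 = 6,  λ_2 = 4;  v_1 ≈ (1, 0)


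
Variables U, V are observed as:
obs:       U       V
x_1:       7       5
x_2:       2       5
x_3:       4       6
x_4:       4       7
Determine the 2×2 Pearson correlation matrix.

Step 1 — column means:
  mean(U) = (7 + 2 + 4 + 4) / 4 = 17/4 = 4.25
  mean(V) = (5 + 5 + 6 + 7) / 4 = 23/4 = 5.75

Step 2 — sample variances and covariances s[i,j] = (1/(n-1)) · Σ_k (x_{k,i} - mean_i) · (x_{k,j} - mean_j), with n-1 = 3:
  s[U,U] = ((2.75)·(2.75) + (-2.25)·(-2.25) + (-0.25)·(-0.25) + (-0.25)·(-0.25)) / 3 = 12.75/3 = 4.25
  s[U,V] = ((2.75)·(-0.75) + (-2.25)·(-0.75) + (-0.25)·(0.25) + (-0.25)·(1.25)) / 3 = -0.75/3 = -0.25
  s[V,V] = ((-0.75)·(-0.75) + (-0.75)·(-0.75) + (0.25)·(0.25) + (1.25)·(1.25)) / 3 = 2.75/3 = 0.9167
  Sample standard deviations s_i = √(s[i,i]):
  s(U) = √(4.25) = 2.0616
  s(V) = √(0.9167) = 0.9574

Step 3 — r_{ij} = s_{ij} / (s_i · s_j):
  r[U,U] = 1 (diagonal).
  r[U,V] = -0.25 / (2.0616 · 0.9574) = -0.25 / 1.9738 = -0.1267
  r[V,V] = 1 (diagonal).

R is symmetric with unit diagonal. Assembling:

R = [[1, -0.1267],
 [-0.1267, 1]]


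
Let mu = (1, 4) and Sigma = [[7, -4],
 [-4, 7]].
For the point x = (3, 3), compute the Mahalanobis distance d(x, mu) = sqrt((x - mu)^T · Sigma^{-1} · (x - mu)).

Step 1 — centre the observation: (x - mu) = (2, -1).

Step 2 — invert Sigma. det(Sigma) = 7·7 - (-4)² = 33.
  Sigma^{-1} = (1/det) · [[d, -b], [-b, a]] = [[0.2121, 0.1212],
 [0.1212, 0.2121]].

Step 3 — form the quadratic (x - mu)^T · Sigma^{-1} · (x - mu):
  Sigma^{-1} · (x - mu) = (0.303, 0.0303).
  (x - mu)^T · [Sigma^{-1} · (x - mu)] = (2)·(0.303) + (-1)·(0.0303) = 0.5758.

Step 4 — take square root: d = √(0.5758) ≈ 0.7588.

d(x, mu) = √(0.5758) ≈ 0.7588


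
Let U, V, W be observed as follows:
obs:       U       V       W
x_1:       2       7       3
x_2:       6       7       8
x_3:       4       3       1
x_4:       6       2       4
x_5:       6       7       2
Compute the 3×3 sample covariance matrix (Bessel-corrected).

Step 1 — column means:
  mean(U) = (2 + 6 + 4 + 6 + 6) / 5 = 24/5 = 4.8
  mean(V) = (7 + 7 + 3 + 2 + 7) / 5 = 26/5 = 5.2
  mean(W) = (3 + 8 + 1 + 4 + 2) / 5 = 18/5 = 3.6

Step 2 — sample covariance S[i,j] = (1/(n-1)) · Σ_k (x_{k,i} - mean_i) · (x_{k,j} - mean_j), with n-1 = 4.
  S[U,U] = ((-2.8)·(-2.8) + (1.2)·(1.2) + (-0.8)·(-0.8) + (1.2)·(1.2) + (1.2)·(1.2)) / 4 = 12.8/4 = 3.2
  S[U,V] = ((-2.8)·(1.8) + (1.2)·(1.8) + (-0.8)·(-2.2) + (1.2)·(-3.2) + (1.2)·(1.8)) / 4 = -2.8/4 = -0.7
  S[U,W] = ((-2.8)·(-0.6) + (1.2)·(4.4) + (-0.8)·(-2.6) + (1.2)·(0.4) + (1.2)·(-1.6)) / 4 = 7.6/4 = 1.9
  S[V,V] = ((1.8)·(1.8) + (1.8)·(1.8) + (-2.2)·(-2.2) + (-3.2)·(-3.2) + (1.8)·(1.8)) / 4 = 24.8/4 = 6.2
  S[V,W] = ((1.8)·(-0.6) + (1.8)·(4.4) + (-2.2)·(-2.6) + (-3.2)·(0.4) + (1.8)·(-1.6)) / 4 = 8.4/4 = 2.1
  S[W,W] = ((-0.6)·(-0.6) + (4.4)·(4.4) + (-2.6)·(-2.6) + (0.4)·(0.4) + (-1.6)·(-1.6)) / 4 = 29.2/4 = 7.3

S is symmetric (S[j,i] = S[i,j]). Assembling:

S = [[3.2, -0.7, 1.9],
 [-0.7, 6.2, 2.1],
 [1.9, 2.1, 7.3]]


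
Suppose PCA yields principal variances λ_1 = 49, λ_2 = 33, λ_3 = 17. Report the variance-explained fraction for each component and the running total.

Step 1 — total variance = trace(Sigma) = Σ λ_i = 49 + 33 + 17 = 99.

Step 2 — fraction explained by component i = λ_i / Σ λ:
  PC1: 49/99 = 0.4949
  PC2: 33/99 = 0.3333
  PC3: 17/99 = 0.1717

Step 3 — cumulative fraction after k components = (λ_1 + ... + λ_k) / Σ λ:
  k = 1: 49/99 = 0.4949
  k = 2: (49 + 33)/99 = 82/99 = 0.8283
  k = 3: (49 + 33 + 17)/99 = 99/99 = 1

Summary (fraction, with percent):

explained: PC1 0.4949 (49.49%), PC2 0.3333 (33.33%), PC3 0.1717 (17.17%);  cumulative: 0.4949, 0.8283, 1


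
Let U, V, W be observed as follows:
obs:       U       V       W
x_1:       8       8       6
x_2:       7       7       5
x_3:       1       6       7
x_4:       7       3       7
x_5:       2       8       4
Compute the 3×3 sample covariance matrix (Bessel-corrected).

Step 1 — column means:
  mean(U) = (8 + 7 + 1 + 7 + 2) / 5 = 25/5 = 5
  mean(V) = (8 + 7 + 6 + 3 + 8) / 5 = 32/5 = 6.4
  mean(W) = (6 + 5 + 7 + 7 + 4) / 5 = 29/5 = 5.8

Step 2 — sample covariance S[i,j] = (1/(n-1)) · Σ_k (x_{k,i} - mean_i) · (x_{k,j} - mean_j), with n-1 = 4.
  S[U,U] = ((3)·(3) + (2)·(2) + (-4)·(-4) + (2)·(2) + (-3)·(-3)) / 4 = 42/4 = 10.5
  S[U,V] = ((3)·(1.6) + (2)·(0.6) + (-4)·(-0.4) + (2)·(-3.4) + (-3)·(1.6)) / 4 = -4/4 = -1
  S[U,W] = ((3)·(0.2) + (2)·(-0.8) + (-4)·(1.2) + (2)·(1.2) + (-3)·(-1.8)) / 4 = 2/4 = 0.5
  S[V,V] = ((1.6)·(1.6) + (0.6)·(0.6) + (-0.4)·(-0.4) + (-3.4)·(-3.4) + (1.6)·(1.6)) / 4 = 17.2/4 = 4.3
  S[V,W] = ((1.6)·(0.2) + (0.6)·(-0.8) + (-0.4)·(1.2) + (-3.4)·(1.2) + (1.6)·(-1.8)) / 4 = -7.6/4 = -1.9
  S[W,W] = ((0.2)·(0.2) + (-0.8)·(-0.8) + (1.2)·(1.2) + (1.2)·(1.2) + (-1.8)·(-1.8)) / 4 = 6.8/4 = 1.7

S is symmetric (S[j,i] = S[i,j]). Assembling:

S = [[10.5, -1, 0.5],
 [-1, 4.3, -1.9],
 [0.5, -1.9, 1.7]]


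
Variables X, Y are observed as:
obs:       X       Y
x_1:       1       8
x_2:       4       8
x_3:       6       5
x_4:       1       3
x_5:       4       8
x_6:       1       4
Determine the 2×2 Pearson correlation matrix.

Step 1 — column means:
  mean(X) = (1 + 4 + 6 + 1 + 4 + 1) / 6 = 17/6 = 2.8333
  mean(Y) = (8 + 8 + 5 + 3 + 8 + 4) / 6 = 36/6 = 6

Step 2 — sample variances and covariances s[i,j] = (1/(n-1)) · Σ_k (x_{k,i} - mean_i) · (x_{k,j} - mean_j), with n-1 = 5:
  s[X,X] = ((-1.8333)·(-1.8333) + (1.1667)·(1.1667) + (3.1667)·(3.1667) + (-1.8333)·(-1.8333) + (1.1667)·(1.1667) + (-1.8333)·(-1.8333)) / 5 = 22.8333/5 = 4.5667
  s[X,Y] = ((-1.8333)·(2) + (1.1667)·(2) + (3.1667)·(-1) + (-1.8333)·(-3) + (1.1667)·(2) + (-1.8333)·(-2)) / 5 = 7/5 = 1.4
  s[Y,Y] = ((2)·(2) + (2)·(2) + (-1)·(-1) + (-3)·(-3) + (2)·(2) + (-2)·(-2)) / 5 = 26/5 = 5.2
  Sample standard deviations s_i = √(s[i,i]):
  s(X) = √(4.5667) = 2.137
  s(Y) = √(5.2) = 2.2804

Step 3 — r_{ij} = s_{ij} / (s_i · s_j):
  r[X,X] = 1 (diagonal).
  r[X,Y] = 1.4 / (2.137 · 2.2804) = 1.4 / 4.8731 = 0.2873
  r[Y,Y] = 1 (diagonal).

R is symmetric with unit diagonal. Assembling:

R = [[1, 0.2873],
 [0.2873, 1]]


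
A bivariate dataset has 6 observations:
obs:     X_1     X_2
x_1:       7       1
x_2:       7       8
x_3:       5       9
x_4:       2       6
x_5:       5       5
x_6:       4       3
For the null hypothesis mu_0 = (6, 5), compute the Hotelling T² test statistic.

Step 1 — sample mean vector:
  mean(X_1) = (7 + 7 + 5 + 2 + 5 + 4) / 6 = 30/6 = 5
  mean(X_2) = (1 + 8 + 9 + 6 + 5 + 3) / 6 = 32/6 = 5.3333
  x̄ = (5, 5.3333),  deviation x̄ - mu_0 = (5, 5.3333) - (6, 5) = (-1, 0.3333).

Step 2 — sample covariance matrix, S[i,j] = (1/(n-1)) · Σ_k (x_{k,i} - mean_i) · (x_{k,j} - mean_j), divisor n-1 = 5:
  S[X_1,X_1] = ((2)·(2) + (2)·(2) + (0)·(0) + (-3)·(-3) + (0)·(0) + (-1)·(-1)) / 5 = 18/5 = 3.6
  S[X_1,X_2] = ((2)·(-4.3333) + (2)·(2.6667) + (0)·(3.6667) + (-3)·(0.6667) + (0)·(-0.3333) + (-1)·(-2.3333)) / 5 = -3/5 = -0.6
  S[X_2,X_2] = ((-4.3333)·(-4.3333) + (2.6667)·(2.6667) + (3.6667)·(3.6667) + (0.6667)·(0.6667) + (-0.3333)·(-0.3333) + (-2.3333)·(-2.3333)) / 5 = 45.3333/5 = 9.0667
  S = [[3.6, -0.6],
 [-0.6, 9.0667]].

Step 3 — invert S. det(S) = 3.6·9.0667 - (-0.6)² = 32.28.
  S^{-1} = (1/det) · [[d, -b], [-b, a]] = [[0.2809, 0.0186],
 [0.0186, 0.1115]].

Step 4 — quadratic form (x̄ - mu_0)^T · S^{-1} · (x̄ - mu_0):
  S^{-1} · (x̄ - mu_0) = (-0.2747, 0.0186),
  (x̄ - mu_0)^T · [...] = (-1)·(-0.2747) + (0.3333)·(0.0186) = 0.2809.

Step 5 — scale by n: T² = 6 · 0.2809 = 1.6853.

T² ≈ 1.6853


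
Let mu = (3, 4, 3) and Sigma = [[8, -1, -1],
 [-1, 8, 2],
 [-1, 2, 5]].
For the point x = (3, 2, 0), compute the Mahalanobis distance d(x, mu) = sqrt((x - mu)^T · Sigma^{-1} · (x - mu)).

Step 1 — centre the observation: (x - mu) = (0, -2, -3).

Step 2 — invert Sigma (cofactor / det for 3×3, or solve directly):
  Sigma^{-1} = [[0.129, 0.0108, 0.0215],
 [0.0108, 0.1398, -0.0538],
 [0.0215, -0.0538, 0.2258]].

Step 3 — form the quadratic (x - mu)^T · Sigma^{-1} · (x - mu):
  Sigma^{-1} · (x - mu) = (-0.086, -0.1183, -0.5699).
  (x - mu)^T · [Sigma^{-1} · (x - mu)] = (0)·(-0.086) + (-2)·(-0.1183) + (-3)·(-0.5699) = 1.9462.

Step 4 — take square root: d = √(1.9462) ≈ 1.3951.

d(x, mu) = √(1.9462) ≈ 1.3951


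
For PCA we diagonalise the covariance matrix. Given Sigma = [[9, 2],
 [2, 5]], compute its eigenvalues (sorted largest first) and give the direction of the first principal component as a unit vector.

Step 1 — characteristic polynomial of 2×2 Sigma:
  det(Sigma - λI) = λ² - trace · λ + det = 0.
  trace = 9 + 5 = 14, det = 9·5 - (2)² = 41.
Step 2 — discriminant:
  Δ = trace² - 4·det = 196 - 164 = 32.
Step 3 — eigenvalues:
  λ = (trace ± √Δ)/2 = (14 ± 5.6569)/2,
  λ_1 = 9.8284,  λ_2 = 4.1716.

Step 4 — unit eigenvector for λ_1: solve (Sigma - λ_1 I)v = 0. First row:
  (9 - 9.8284)·v_x + (2)·v_y = 0, i.e. (-0.8284)·v_x + (2)·v_y = 0,
  so v ∝ (b, λ_1 - a) = (2, 0.8284) = u.
  ||u|| = √((2)² + (0.8284)²) = √(4.6863) ≈ 2.1648,
  v_1 = u/||u|| ≈ (0.9239, 0.3827) (||v_1|| = 1).

λ_1 = 9.8284,  λ_2 = 4.1716;  v_1 ≈ (0.9239, 0.3827)


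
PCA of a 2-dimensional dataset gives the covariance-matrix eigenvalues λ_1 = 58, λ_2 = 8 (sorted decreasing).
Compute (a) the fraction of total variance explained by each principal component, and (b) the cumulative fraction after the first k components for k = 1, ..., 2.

Step 1 — total variance = trace(Sigma) = Σ λ_i = 58 + 8 = 66.

Step 2 — fraction explained by component i = λ_i / Σ λ:
  PC1: 58/66 = 0.8788
  PC2: 8/66 = 0.1212

Step 3 — cumulative fraction after k components = (λ_1 + ... + λ_k) / Σ λ:
  k = 1: 58/66 = 0.8788
  k = 2: (58 + 8)/66 = 66/66 = 1

Summary (fraction, with percent):

explained: PC1 0.8788 (87.88%), PC2 0.1212 (12.12%);  cumulative: 0.8788, 1


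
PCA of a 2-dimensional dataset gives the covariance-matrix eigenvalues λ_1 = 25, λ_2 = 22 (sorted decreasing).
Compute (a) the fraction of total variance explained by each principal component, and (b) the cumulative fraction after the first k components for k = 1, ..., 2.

Step 1 — total variance = trace(Sigma) = Σ λ_i = 25 + 22 = 47.

Step 2 — fraction explained by component i = λ_i / Σ λ:
  PC1: 25/47 = 0.5319
  PC2: 22/47 = 0.4681

Step 3 — cumulative fraction after k components = (λ_1 + ... + λ_k) / Σ λ:
  k = 1: 25/47 = 0.5319
  k = 2: (25 + 22)/47 = 47/47 = 1

Summary (fraction, with percent):

explained: PC1 0.5319 (53.19%), PC2 0.4681 (46.81%);  cumulative: 0.5319, 1


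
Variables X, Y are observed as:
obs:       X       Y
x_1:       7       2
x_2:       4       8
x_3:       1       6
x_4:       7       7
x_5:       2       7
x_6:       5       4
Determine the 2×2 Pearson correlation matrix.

Step 1 — column means:
  mean(X) = (7 + 4 + 1 + 7 + 2 + 5) / 6 = 26/6 = 4.3333
  mean(Y) = (2 + 8 + 6 + 7 + 7 + 4) / 6 = 34/6 = 5.6667

Step 2 — sample variances and covariances s[i,j] = (1/(n-1)) · Σ_k (x_{k,i} - mean_i) · (x_{k,j} - mean_j), with n-1 = 5:
  s[X,X] = ((2.6667)·(2.6667) + (-0.3333)·(-0.3333) + (-3.3333)·(-3.3333) + (2.6667)·(2.6667) + (-2.3333)·(-2.3333) + (0.6667)·(0.6667)) / 5 = 31.3333/5 = 6.2667
  s[X,Y] = ((2.6667)·(-3.6667) + (-0.3333)·(2.3333) + (-3.3333)·(0.3333) + (2.6667)·(1.3333) + (-2.3333)·(1.3333) + (0.6667)·(-1.6667)) / 5 = -12.3333/5 = -2.4667
  s[Y,Y] = ((-3.6667)·(-3.6667) + (2.3333)·(2.3333) + (0.3333)·(0.3333) + (1.3333)·(1.3333) + (1.3333)·(1.3333) + (-1.6667)·(-1.6667)) / 5 = 25.3333/5 = 5.0667
  Sample standard deviations s_i = √(s[i,i]):
  s(X) = √(6.2667) = 2.5033
  s(Y) = √(5.0667) = 2.2509

Step 3 — r_{ij} = s_{ij} / (s_i · s_j):
  r[X,X] = 1 (diagonal).
  r[X,Y] = -2.4667 / (2.5033 · 2.2509) = -2.4667 / 5.6348 = -0.4378
  r[Y,Y] = 1 (diagonal).

R is symmetric with unit diagonal. Assembling:

R = [[1, -0.4378],
 [-0.4378, 1]]


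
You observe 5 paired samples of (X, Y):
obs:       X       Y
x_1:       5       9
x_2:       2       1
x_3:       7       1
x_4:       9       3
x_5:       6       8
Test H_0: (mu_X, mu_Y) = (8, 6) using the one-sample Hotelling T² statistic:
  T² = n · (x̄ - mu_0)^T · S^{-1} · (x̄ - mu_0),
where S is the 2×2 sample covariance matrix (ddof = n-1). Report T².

Step 1 — sample mean vector:
  mean(X) = (5 + 2 + 7 + 9 + 6) / 5 = 29/5 = 5.8
  mean(Y) = (9 + 1 + 1 + 3 + 8) / 5 = 22/5 = 4.4
  x̄ = (5.8, 4.4),  deviation x̄ - mu_0 = (5.8, 4.4) - (8, 6) = (-2.2, -1.6).

Step 2 — sample covariance matrix, S[i,j] = (1/(n-1)) · Σ_k (x_{k,i} - mean_i) · (x_{k,j} - mean_j), divisor n-1 = 4:
  S[X,X] = ((-0.8)·(-0.8) + (-3.8)·(-3.8) + (1.2)·(1.2) + (3.2)·(3.2) + (0.2)·(0.2)) / 4 = 26.8/4 = 6.7
  S[X,Y] = ((-0.8)·(4.6) + (-3.8)·(-3.4) + (1.2)·(-3.4) + (3.2)·(-1.4) + (0.2)·(3.6)) / 4 = 1.4/4 = 0.35
  S[Y,Y] = ((4.6)·(4.6) + (-3.4)·(-3.4) + (-3.4)·(-3.4) + (-1.4)·(-1.4) + (3.6)·(3.6)) / 4 = 59.2/4 = 14.8
  S = [[6.7, 0.35],
 [0.35, 14.8]].

Step 3 — invert S. det(S) = 6.7·14.8 - (0.35)² = 99.0375.
  S^{-1} = (1/det) · [[d, -b], [-b, a]] = [[0.1494, -0.0035],
 [-0.0035, 0.0677]].

Step 4 — quadratic form (x̄ - mu_0)^T · S^{-1} · (x̄ - mu_0):
  S^{-1} · (x̄ - mu_0) = (-0.3231, -0.1005),
  (x̄ - mu_0)^T · [...] = (-2.2)·(-0.3231) + (-1.6)·(-0.1005) = 0.8716.

Step 5 — scale by n: T² = 5 · 0.8716 = 4.3579.

T² ≈ 4.3579


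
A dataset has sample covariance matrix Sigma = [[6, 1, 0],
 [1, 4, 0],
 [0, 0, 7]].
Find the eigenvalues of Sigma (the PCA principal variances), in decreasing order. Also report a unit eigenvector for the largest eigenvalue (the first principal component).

Step 1 — characteristic polynomial p(λ) = det(λI - Sigma) = λ³ - tr·λ² + c_1·λ - det, where tr = trace, c_1 = sum of the principal 2×2 minors, det = det(Sigma):
  tr = 6 + 4 + 7 = 17,
  c_1 = (6·4 - (1)²) + (6·7 - (0)²) + (4·7 - (0)²) = 23 + 42 + 28 = 93,
  det = 6·(4·7 - (0)²) - (1)·((1)·7 - (0)·(0)) + (0)·((1)·(0) - 4·(0)) = 6·(28) - (1)·(7) + (0)·(0) = 161.
  So p(λ) = λ³ - 17λ² + 93λ - 161.
Step 2 — look for an integer root (rational root theorem: any rational root is an integer divisor of 161). Testing λ = 7:
  p(7) = 343 - 833 + 651 - 161 = 0  ✓
  Dividing out (λ - 7): p(λ) = (λ - 7)(λ² - 10λ + 23).
Step 3 — remaining eigenvalues from the quadratic λ² - 10λ + 23 = 0:
  Δ = 10² - 4·23 = 100 - 92 = 8,  λ = (10 ± √8)/2 = (10 ± 2.8284)/2 ≈ 6.4142 or 3.5858.
  Sorted: λ_1 = 7,  λ_2 = 6.4142,  λ_3 = 3.5858  (check: sum = 17 = tr ✓).

Step 4 — unit eigenvector for λ_1 = 7: v spans the null space of (Sigma - λ_1 I), whose rows are
  r_1 = (-1, 1, 0),  r_2 = (1, -3, 0),  r_3 = (0, 0, 0).
  v is orthogonal to every row, so take v ∝ r_1 × r_2 = ((1)·(0) - (0)·(-3), (0)·(1) - (-1)·(0), (-1)·(-3) - (1)·(1)) = (0, 0, 2).
  Rescale (divide by 2): u = (0, 0, 1).
  ||u|| = √((0)² + (0)² + (1)²) = √(1) = 1,  v_1 = u/||u|| ≈ (0, 0, 1) (||v_1|| = 1).

λ_1 = 7,  λ_2 = 6.4142,  λ_3 = 3.5858;  v_1 ≈ (0, 0, 1)


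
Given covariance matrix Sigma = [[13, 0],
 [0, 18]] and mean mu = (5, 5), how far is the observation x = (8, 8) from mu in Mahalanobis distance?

Step 1 — centre the observation: (x - mu) = (3, 3).

Step 2 — invert Sigma. det(Sigma) = 13·18 - (0)² = 234.
  Sigma^{-1} = (1/det) · [[d, -b], [-b, a]] = [[0.0769, 0],
 [0, 0.0556]].

Step 3 — form the quadratic (x - mu)^T · Sigma^{-1} · (x - mu):
  Sigma^{-1} · (x - mu) = (0.2308, 0.1667).
  (x - mu)^T · [Sigma^{-1} · (x - mu)] = (3)·(0.2308) + (3)·(0.1667) = 1.1923.

Step 4 — take square root: d = √(1.1923) ≈ 1.0919.

d(x, mu) = √(1.1923) ≈ 1.0919


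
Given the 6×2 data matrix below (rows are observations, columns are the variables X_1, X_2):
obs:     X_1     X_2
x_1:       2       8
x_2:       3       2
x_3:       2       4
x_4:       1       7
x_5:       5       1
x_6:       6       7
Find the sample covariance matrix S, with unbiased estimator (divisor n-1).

Step 1 — column means:
  mean(X_1) = (2 + 3 + 2 + 1 + 5 + 6) / 6 = 19/6 = 3.1667
  mean(X_2) = (8 + 2 + 4 + 7 + 1 + 7) / 6 = 29/6 = 4.8333

Step 2 — sample covariance S[i,j] = (1/(n-1)) · Σ_k (x_{k,i} - mean_i) · (x_{k,j} - mean_j), with n-1 = 5.
  S[X_1,X_1] = ((-1.1667)·(-1.1667) + (-0.1667)·(-0.1667) + (-1.1667)·(-1.1667) + (-2.1667)·(-2.1667) + (1.8333)·(1.8333) + (2.8333)·(2.8333)) / 5 = 18.8333/5 = 3.7667
  S[X_1,X_2] = ((-1.1667)·(3.1667) + (-0.1667)·(-2.8333) + (-1.1667)·(-0.8333) + (-2.1667)·(2.1667) + (1.8333)·(-3.8333) + (2.8333)·(2.1667)) / 5 = -7.8333/5 = -1.5667
  S[X_2,X_2] = ((3.1667)·(3.1667) + (-2.8333)·(-2.8333) + (-0.8333)·(-0.8333) + (2.1667)·(2.1667) + (-3.8333)·(-3.8333) + (2.1667)·(2.1667)) / 5 = 42.8333/5 = 8.5667

S is symmetric (S[j,i] = S[i,j]). Assembling:

S = [[3.7667, -1.5667],
 [-1.5667, 8.5667]]


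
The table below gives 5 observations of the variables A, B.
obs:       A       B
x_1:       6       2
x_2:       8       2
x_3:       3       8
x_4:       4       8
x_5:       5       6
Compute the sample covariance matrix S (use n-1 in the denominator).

Step 1 — column means:
  mean(A) = (6 + 8 + 3 + 4 + 5) / 5 = 26/5 = 5.2
  mean(B) = (2 + 2 + 8 + 8 + 6) / 5 = 26/5 = 5.2

Step 2 — sample covariance S[i,j] = (1/(n-1)) · Σ_k (x_{k,i} - mean_i) · (x_{k,j} - mean_j), with n-1 = 4.
  S[A,A] = ((0.8)·(0.8) + (2.8)·(2.8) + (-2.2)·(-2.2) + (-1.2)·(-1.2) + (-0.2)·(-0.2)) / 4 = 14.8/4 = 3.7
  S[A,B] = ((0.8)·(-3.2) + (2.8)·(-3.2) + (-2.2)·(2.8) + (-1.2)·(2.8) + (-0.2)·(0.8)) / 4 = -21.2/4 = -5.3
  S[B,B] = ((-3.2)·(-3.2) + (-3.2)·(-3.2) + (2.8)·(2.8) + (2.8)·(2.8) + (0.8)·(0.8)) / 4 = 36.8/4 = 9.2

S is symmetric (S[j,i] = S[i,j]). Assembling:

S = [[3.7, -5.3],
 [-5.3, 9.2]]


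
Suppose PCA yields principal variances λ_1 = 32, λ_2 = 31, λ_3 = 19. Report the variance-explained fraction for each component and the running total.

Step 1 — total variance = trace(Sigma) = Σ λ_i = 32 + 31 + 19 = 82.

Step 2 — fraction explained by component i = λ_i / Σ λ:
  PC1: 32/82 = 0.3902
  PC2: 31/82 = 0.378
  PC3: 19/82 = 0.2317

Step 3 — cumulative fraction after k components = (λ_1 + ... + λ_k) / Σ λ:
  k = 1: 32/82 = 0.3902
  k = 2: (32 + 31)/82 = 63/82 = 0.7683
  k = 3: (32 + 31 + 19)/82 = 82/82 = 1

Summary (fraction, with percent):

explained: PC1 0.3902 (39.02%), PC2 0.378 (37.8%), PC3 0.2317 (23.17%);  cumulative: 0.3902, 0.7683, 1


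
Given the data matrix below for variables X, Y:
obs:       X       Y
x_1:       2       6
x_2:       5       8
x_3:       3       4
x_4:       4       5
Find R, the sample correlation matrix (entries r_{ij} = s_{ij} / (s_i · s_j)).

Step 1 — column means:
  mean(X) = (2 + 5 + 3 + 4) / 4 = 14/4 = 3.5
  mean(Y) = (6 + 8 + 4 + 5) / 4 = 23/4 = 5.75

Step 2 — sample variances and covariances s[i,j] = (1/(n-1)) · Σ_k (x_{k,i} - mean_i) · (x_{k,j} - mean_j), with n-1 = 3:
  s[X,X] = ((-1.5)·(-1.5) + (1.5)·(1.5) + (-0.5)·(-0.5) + (0.5)·(0.5)) / 3 = 5/3 = 1.6667
  s[X,Y] = ((-1.5)·(0.25) + (1.5)·(2.25) + (-0.5)·(-1.75) + (0.5)·(-0.75)) / 3 = 3.5/3 = 1.1667
  s[Y,Y] = ((0.25)·(0.25) + (2.25)·(2.25) + (-1.75)·(-1.75) + (-0.75)·(-0.75)) / 3 = 8.75/3 = 2.9167
  Sample standard deviations s_i = √(s[i,i]):
  s(X) = √(1.6667) = 1.291
  s(Y) = √(2.9167) = 1.7078

Step 3 — r_{ij} = s_{ij} / (s_i · s_j):
  r[X,X] = 1 (diagonal).
  r[X,Y] = 1.1667 / (1.291 · 1.7078) = 1.1667 / 2.2048 = 0.5292
  r[Y,Y] = 1 (diagonal).

R is symmetric with unit diagonal. Assembling:

R = [[1, 0.5292],
 [0.5292, 1]]


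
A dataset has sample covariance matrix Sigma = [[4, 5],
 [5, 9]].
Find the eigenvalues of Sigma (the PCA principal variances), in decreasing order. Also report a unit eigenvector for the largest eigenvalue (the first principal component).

Step 1 — characteristic polynomial of 2×2 Sigma:
  det(Sigma - λI) = λ² - trace · λ + det = 0.
  trace = 4 + 9 = 13, det = 4·9 - (5)² = 11.
Step 2 — discriminant:
  Δ = trace² - 4·det = 169 - 44 = 125.
Step 3 — eigenvalues:
  λ = (trace ± √Δ)/2 = (13 ± 11.1803)/2,
  λ_1 = 12.0902,  λ_2 = 0.9098.

Step 4 — unit eigenvector for λ_1: solve (Sigma - λ_1 I)v = 0. First row:
  (4 - 12.0902)·v_x + (5)·v_y = 0, i.e. (-8.0902)·v_x + (5)·v_y = 0,
  so v ∝ (b, λ_1 - a) = (5, 8.0902) = u.
  ||u|| = √((5)² + (8.0902)²) = √(90.4508) ≈ 9.5106,
  v_1 = u/||u|| ≈ (0.5257, 0.8507) (||v_1|| = 1).

λ_1 = 12.0902,  λ_2 = 0.9098;  v_1 ≈ (0.5257, 0.8507)


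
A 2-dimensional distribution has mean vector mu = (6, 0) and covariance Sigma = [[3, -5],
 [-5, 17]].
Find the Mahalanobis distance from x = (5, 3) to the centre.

Step 1 — centre the observation: (x - mu) = (-1, 3).

Step 2 — invert Sigma. det(Sigma) = 3·17 - (-5)² = 26.
  Sigma^{-1} = (1/det) · [[d, -b], [-b, a]] = [[0.6538, 0.1923],
 [0.1923, 0.1154]].

Step 3 — form the quadratic (x - mu)^T · Sigma^{-1} · (x - mu):
  Sigma^{-1} · (x - mu) = (-0.0769, 0.1538).
  (x - mu)^T · [Sigma^{-1} · (x - mu)] = (-1)·(-0.0769) + (3)·(0.1538) = 0.5385.

Step 4 — take square root: d = √(0.5385) ≈ 0.7338.

d(x, mu) = √(0.5385) ≈ 0.7338


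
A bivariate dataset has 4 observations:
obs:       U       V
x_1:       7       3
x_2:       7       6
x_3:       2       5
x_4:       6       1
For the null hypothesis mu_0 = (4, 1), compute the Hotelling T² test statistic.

Step 1 — sample mean vector:
  mean(U) = (7 + 7 + 2 + 6) / 4 = 22/4 = 5.5
  mean(V) = (3 + 6 + 5 + 1) / 4 = 15/4 = 3.75
  x̄ = (5.5, 3.75),  deviation x̄ - mu_0 = (5.5, 3.75) - (4, 1) = (1.5, 2.75).

Step 2 — sample covariance matrix, S[i,j] = (1/(n-1)) · Σ_k (x_{k,i} - mean_i) · (x_{k,j} - mean_j), divisor n-1 = 3:
  S[U,U] = ((1.5)·(1.5) + (1.5)·(1.5) + (-3.5)·(-3.5) + (0.5)·(0.5)) / 3 = 17/3 = 5.6667
  S[U,V] = ((1.5)·(-0.75) + (1.5)·(2.25) + (-3.5)·(1.25) + (0.5)·(-2.75)) / 3 = -3.5/3 = -1.1667
  S[V,V] = ((-0.75)·(-0.75) + (2.25)·(2.25) + (1.25)·(1.25) + (-2.75)·(-2.75)) / 3 = 14.75/3 = 4.9167
  S = [[5.6667, -1.1667],
 [-1.1667, 4.9167]].

Step 3 — invert S. det(S) = 5.6667·4.9167 - (-1.1667)² = 26.5.
  S^{-1} = (1/det) · [[d, -b], [-b, a]] = [[0.1855, 0.044],
 [0.044, 0.2138]].

Step 4 — quadratic form (x̄ - mu_0)^T · S^{-1} · (x̄ - mu_0):
  S^{-1} · (x̄ - mu_0) = (0.3994, 0.6541),
  (x̄ - mu_0)^T · [...] = (1.5)·(0.3994) + (2.75)·(0.6541) = 2.3978.

Step 5 — scale by n: T² = 4 · 2.3978 = 9.5912.

T² ≈ 9.5912


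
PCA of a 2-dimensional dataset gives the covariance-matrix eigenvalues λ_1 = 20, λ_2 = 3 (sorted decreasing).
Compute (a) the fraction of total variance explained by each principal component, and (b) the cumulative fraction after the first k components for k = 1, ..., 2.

Step 1 — total variance = trace(Sigma) = Σ λ_i = 20 + 3 = 23.

Step 2 — fraction explained by component i = λ_i / Σ λ:
  PC1: 20/23 = 0.8696
  PC2: 3/23 = 0.1304

Step 3 — cumulative fraction after k components = (λ_1 + ... + λ_k) / Σ λ:
  k = 1: 20/23 = 0.8696
  k = 2: (20 + 3)/23 = 23/23 = 1

Summary (fraction, with percent):

explained: PC1 0.8696 (86.96%), PC2 0.1304 (13.04%);  cumulative: 0.8696, 1


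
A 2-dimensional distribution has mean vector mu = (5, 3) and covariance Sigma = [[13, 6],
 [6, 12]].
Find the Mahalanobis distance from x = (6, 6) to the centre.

Step 1 — centre the observation: (x - mu) = (1, 3).

Step 2 — invert Sigma. det(Sigma) = 13·12 - (6)² = 120.
  Sigma^{-1} = (1/det) · [[d, -b], [-b, a]] = [[0.1, -0.05],
 [-0.05, 0.1083]].

Step 3 — form the quadratic (x - mu)^T · Sigma^{-1} · (x - mu):
  Sigma^{-1} · (x - mu) = (-0.05, 0.275).
  (x - mu)^T · [Sigma^{-1} · (x - mu)] = (1)·(-0.05) + (3)·(0.275) = 0.775.

Step 4 — take square root: d = √(0.775) ≈ 0.8803.

d(x, mu) = √(0.775) ≈ 0.8803


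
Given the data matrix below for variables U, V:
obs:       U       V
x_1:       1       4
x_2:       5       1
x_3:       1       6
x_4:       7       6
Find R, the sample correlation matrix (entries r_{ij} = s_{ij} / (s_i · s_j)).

Step 1 — column means:
  mean(U) = (1 + 5 + 1 + 7) / 4 = 14/4 = 3.5
  mean(V) = (4 + 1 + 6 + 6) / 4 = 17/4 = 4.25

Step 2 — sample variances and covariances s[i,j] = (1/(n-1)) · Σ_k (x_{k,i} - mean_i) · (x_{k,j} - mean_j), with n-1 = 3:
  s[U,U] = ((-2.5)·(-2.5) + (1.5)·(1.5) + (-2.5)·(-2.5) + (3.5)·(3.5)) / 3 = 27/3 = 9
  s[U,V] = ((-2.5)·(-0.25) + (1.5)·(-3.25) + (-2.5)·(1.75) + (3.5)·(1.75)) / 3 = -2.5/3 = -0.8333
  s[V,V] = ((-0.25)·(-0.25) + (-3.25)·(-3.25) + (1.75)·(1.75) + (1.75)·(1.75)) / 3 = 16.75/3 = 5.5833
  Sample standard deviations s_i = √(s[i,i]):
  s(U) = √(9) = 3
  s(V) = √(5.5833) = 2.3629

Step 3 — r_{ij} = s_{ij} / (s_i · s_j):
  r[U,U] = 1 (diagonal).
  r[U,V] = -0.8333 / (3 · 2.3629) = -0.8333 / 7.0887 = -0.1176
  r[V,V] = 1 (diagonal).

R is symmetric with unit diagonal. Assembling:

R = [[1, -0.1176],
 [-0.1176, 1]]


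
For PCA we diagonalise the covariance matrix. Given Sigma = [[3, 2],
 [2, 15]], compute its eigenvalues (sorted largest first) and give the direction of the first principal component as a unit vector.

Step 1 — characteristic polynomial of 2×2 Sigma:
  det(Sigma - λI) = λ² - trace · λ + det = 0.
  trace = 3 + 15 = 18, det = 3·15 - (2)² = 41.
Step 2 — discriminant:
  Δ = trace² - 4·det = 324 - 164 = 160.
Step 3 — eigenvalues:
  λ = (trace ± √Δ)/2 = (18 ± 12.6491)/2,
  λ_1 = 15.3246,  λ_2 = 2.6754.

Step 4 — unit eigenvector for λ_1: solve (Sigma - λ_1 I)v = 0. First row:
  (3 - 15.3246)·v_x + (2)·v_y = 0, i.e. (-12.3246)·v_x + (2)·v_y = 0,
  so v ∝ (b, λ_1 - a) = (2, 12.3246) = u.
  ||u|| = √((2)² + (12.3246)²) = √(155.8947) ≈ 12.4858,
  v_1 = u/||u|| ≈ (0.1602, 0.9871) (||v_1|| = 1).

λ_1 = 15.3246,  λ_2 = 2.6754;  v_1 ≈ (0.1602, 0.9871)


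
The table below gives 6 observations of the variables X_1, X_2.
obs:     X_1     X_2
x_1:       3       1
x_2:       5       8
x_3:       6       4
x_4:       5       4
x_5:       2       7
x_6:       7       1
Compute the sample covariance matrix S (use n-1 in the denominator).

Step 1 — column means:
  mean(X_1) = (3 + 5 + 6 + 5 + 2 + 7) / 6 = 28/6 = 4.6667
  mean(X_2) = (1 + 8 + 4 + 4 + 7 + 1) / 6 = 25/6 = 4.1667

Step 2 — sample covariance S[i,j] = (1/(n-1)) · Σ_k (x_{k,i} - mean_i) · (x_{k,j} - mean_j), with n-1 = 5.
  S[X_1,X_1] = ((-1.6667)·(-1.6667) + (0.3333)·(0.3333) + (1.3333)·(1.3333) + (0.3333)·(0.3333) + (-2.6667)·(-2.6667) + (2.3333)·(2.3333)) / 5 = 17.3333/5 = 3.4667
  S[X_1,X_2] = ((-1.6667)·(-3.1667) + (0.3333)·(3.8333) + (1.3333)·(-0.1667) + (0.3333)·(-0.1667) + (-2.6667)·(2.8333) + (2.3333)·(-3.1667)) / 5 = -8.6667/5 = -1.7333
  S[X_2,X_2] = ((-3.1667)·(-3.1667) + (3.8333)·(3.8333) + (-0.1667)·(-0.1667) + (-0.1667)·(-0.1667) + (2.8333)·(2.8333) + (-3.1667)·(-3.1667)) / 5 = 42.8333/5 = 8.5667

S is symmetric (S[j,i] = S[i,j]). Assembling:

S = [[3.4667, -1.7333],
 [-1.7333, 8.5667]]


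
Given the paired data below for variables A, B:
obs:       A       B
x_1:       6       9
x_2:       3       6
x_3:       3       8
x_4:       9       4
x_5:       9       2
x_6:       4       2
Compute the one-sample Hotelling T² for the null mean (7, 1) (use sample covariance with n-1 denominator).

Step 1 — sample mean vector:
  mean(A) = (6 + 3 + 3 + 9 + 9 + 4) / 6 = 34/6 = 5.6667
  mean(B) = (9 + 6 + 8 + 4 + 2 + 2) / 6 = 31/6 = 5.1667
  x̄ = (5.6667, 5.1667),  deviation x̄ - mu_0 = (5.6667, 5.1667) - (7, 1) = (-1.3333, 4.1667).

Step 2 — sample covariance matrix, S[i,j] = (1/(n-1)) · Σ_k (x_{k,i} - mean_i) · (x_{k,j} - mean_j), divisor n-1 = 5:
  S[A,A] = ((0.3333)·(0.3333) + (-2.6667)·(-2.6667) + (-2.6667)·(-2.6667) + (3.3333)·(3.3333) + (3.3333)·(3.3333) + (-1.6667)·(-1.6667)) / 5 = 39.3333/5 = 7.8667
  S[A,B] = ((0.3333)·(3.8333) + (-2.6667)·(0.8333) + (-2.6667)·(2.8333) + (3.3333)·(-1.1667) + (3.3333)·(-3.1667) + (-1.6667)·(-3.1667)) / 5 = -17.6667/5 = -3.5333
  S[B,B] = ((3.8333)·(3.8333) + (0.8333)·(0.8333) + (2.8333)·(2.8333) + (-1.1667)·(-1.1667) + (-3.1667)·(-3.1667) + (-3.1667)·(-3.1667)) / 5 = 44.8333/5 = 8.9667
  S = [[7.8667, -3.5333],
 [-3.5333, 8.9667]].

Step 3 — invert S. det(S) = 7.8667·8.9667 - (-3.5333)² = 58.0533.
  S^{-1} = (1/det) · [[d, -b], [-b, a]] = [[0.1545, 0.0609],
 [0.0609, 0.1355]].

Step 4 — quadratic form (x̄ - mu_0)^T · S^{-1} · (x̄ - mu_0):
  S^{-1} · (x̄ - mu_0) = (0.0477, 0.4835),
  (x̄ - mu_0)^T · [...] = (-1.3333)·(0.0477) + (4.1667)·(0.4835) = 1.9509.

Step 5 — scale by n: T² = 6 · 1.9509 = 11.7053.

T² ≈ 11.7053


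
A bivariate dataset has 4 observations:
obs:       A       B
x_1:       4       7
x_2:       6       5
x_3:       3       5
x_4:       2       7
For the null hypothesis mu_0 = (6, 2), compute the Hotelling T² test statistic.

Step 1 — sample mean vector:
  mean(A) = (4 + 6 + 3 + 2) / 4 = 15/4 = 3.75
  mean(B) = (7 + 5 + 5 + 7) / 4 = 24/4 = 6
  x̄ = (3.75, 6),  deviation x̄ - mu_0 = (3.75, 6) - (6, 2) = (-2.25, 4).

Step 2 — sample covariance matrix, S[i,j] = (1/(n-1)) · Σ_k (x_{k,i} - mean_i) · (x_{k,j} - mean_j), divisor n-1 = 3:
  S[A,A] = ((0.25)·(0.25) + (2.25)·(2.25) + (-0.75)·(-0.75) + (-1.75)·(-1.75)) / 3 = 8.75/3 = 2.9167
  S[A,B] = ((0.25)·(1) + (2.25)·(-1) + (-0.75)·(-1) + (-1.75)·(1)) / 3 = -3/3 = -1
  S[B,B] = ((1)·(1) + (-1)·(-1) + (-1)·(-1) + (1)·(1)) / 3 = 4/3 = 1.3333
  S = [[2.9167, -1],
 [-1, 1.3333]].

Step 3 — invert S. det(S) = 2.9167·1.3333 - (-1)² = 2.8889.
  S^{-1} = (1/det) · [[d, -b], [-b, a]] = [[0.4615, 0.3462],
 [0.3462, 1.0096]].

Step 4 — quadratic form (x̄ - mu_0)^T · S^{-1} · (x̄ - mu_0):
  S^{-1} · (x̄ - mu_0) = (0.3462, 3.2596),
  (x̄ - mu_0)^T · [...] = (-2.25)·(0.3462) + (4)·(3.2596) = 12.2596.

Step 5 — scale by n: T² = 4 · 12.2596 = 49.0385.

T² ≈ 49.0385


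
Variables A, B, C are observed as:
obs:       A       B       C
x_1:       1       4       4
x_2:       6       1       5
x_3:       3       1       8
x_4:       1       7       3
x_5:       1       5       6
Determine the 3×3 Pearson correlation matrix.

Step 1 — column means:
  mean(A) = (1 + 6 + 3 + 1 + 1) / 5 = 12/5 = 2.4
  mean(B) = (4 + 1 + 1 + 7 + 5) / 5 = 18/5 = 3.6
  mean(C) = (4 + 5 + 8 + 3 + 6) / 5 = 26/5 = 5.2

Step 2 — sample variances and covariances s[i,j] = (1/(n-1)) · Σ_k (x_{k,i} - mean_i) · (x_{k,j} - mean_j), with n-1 = 4:
  s[A,A] = ((-1.4)·(-1.4) + (3.6)·(3.6) + (0.6)·(0.6) + (-1.4)·(-1.4) + (-1.4)·(-1.4)) / 4 = 19.2/4 = 4.8
  s[A,B] = ((-1.4)·(0.4) + (3.6)·(-2.6) + (0.6)·(-2.6) + (-1.4)·(3.4) + (-1.4)·(1.4)) / 4 = -18.2/4 = -4.55
  s[A,C] = ((-1.4)·(-1.2) + (3.6)·(-0.2) + (0.6)·(2.8) + (-1.4)·(-2.2) + (-1.4)·(0.8)) / 4 = 4.6/4 = 1.15
  s[B,B] = ((0.4)·(0.4) + (-2.6)·(-2.6) + (-2.6)·(-2.6) + (3.4)·(3.4) + (1.4)·(1.4)) / 4 = 27.2/4 = 6.8
  s[B,C] = ((0.4)·(-1.2) + (-2.6)·(-0.2) + (-2.6)·(2.8) + (3.4)·(-2.2) + (1.4)·(0.8)) / 4 = -13.6/4 = -3.4
  s[C,C] = ((-1.2)·(-1.2) + (-0.2)·(-0.2) + (2.8)·(2.8) + (-2.2)·(-2.2) + (0.8)·(0.8)) / 4 = 14.8/4 = 3.7
  Sample standard deviations s_i = √(s[i,i]):
  s(A) = √(4.8) = 2.1909
  s(B) = √(6.8) = 2.6077
  s(C) = √(3.7) = 1.9235

Step 3 — r_{ij} = s_{ij} / (s_i · s_j):
  r[A,A] = 1 (diagonal).
  r[A,B] = -4.55 / (2.1909 · 2.6077) = -4.55 / 5.7131 = -0.7964
  r[A,C] = 1.15 / (2.1909 · 1.9235) = 1.15 / 4.2143 = 0.2729
  r[B,B] = 1 (diagonal).
  r[B,C] = -3.4 / (2.6077 · 1.9235) = -3.4 / 5.016 = -0.6778
  r[C,C] = 1 (diagonal).

R is symmetric with unit diagonal. Assembling:

R = [[1, -0.7964, 0.2729],
 [-0.7964, 1, -0.6778],
 [0.2729, -0.6778, 1]]
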